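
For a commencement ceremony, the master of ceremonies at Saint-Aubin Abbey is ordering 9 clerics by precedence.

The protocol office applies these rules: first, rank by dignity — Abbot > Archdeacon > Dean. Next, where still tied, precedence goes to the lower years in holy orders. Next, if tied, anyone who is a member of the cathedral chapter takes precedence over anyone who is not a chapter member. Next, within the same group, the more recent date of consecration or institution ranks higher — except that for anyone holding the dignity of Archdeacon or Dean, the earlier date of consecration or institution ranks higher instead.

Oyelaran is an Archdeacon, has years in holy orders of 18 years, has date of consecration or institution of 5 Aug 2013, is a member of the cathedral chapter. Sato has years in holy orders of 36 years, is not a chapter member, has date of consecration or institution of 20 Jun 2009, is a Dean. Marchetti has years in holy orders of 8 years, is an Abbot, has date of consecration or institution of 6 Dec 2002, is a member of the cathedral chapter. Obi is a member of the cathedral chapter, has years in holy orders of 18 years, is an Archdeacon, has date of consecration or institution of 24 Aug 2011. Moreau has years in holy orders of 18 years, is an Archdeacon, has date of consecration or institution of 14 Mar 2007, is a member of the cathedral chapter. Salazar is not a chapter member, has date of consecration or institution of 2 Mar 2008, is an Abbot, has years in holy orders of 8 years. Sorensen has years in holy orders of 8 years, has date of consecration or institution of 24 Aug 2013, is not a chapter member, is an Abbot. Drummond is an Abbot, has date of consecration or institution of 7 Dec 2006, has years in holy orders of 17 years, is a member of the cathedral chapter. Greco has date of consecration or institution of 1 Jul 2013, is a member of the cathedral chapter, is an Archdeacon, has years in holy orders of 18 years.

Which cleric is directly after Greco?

Oyelaran

By dignity: Marchetti, Sorensen, Salazar and Drummond (Abbot); then Moreau, Obi, Greco and Oyelaran (Archdeacon); then Sato (Dean).
Among Marchetti, Sorensen, Salazar and Drummond, by years in holy orders (lower first): Marchetti, Sorensen and Salazar (8 years) before Drummond (17 years).
Among Marchetti, Sorensen and Salazar, a member of the cathedral chapter before not a chapter member: Marchetti (a member of the cathedral chapter) before Sorensen and Salazar (not a chapter member).
Among Sorensen and Salazar, by date of consecration or institution (later first): Sorensen (24 Aug 2013) before Salazar (2 Mar 2008).
Moreau, Obi, Greco and Oyelaran all have years in holy orders 18 years, so the next rule applies.
Moreau, Obi, Greco and Oyelaran are each a member of the cathedral chapter, so the next rule applies.
Among Moreau, Obi, Greco and Oyelaran, by date of consecration or institution (earlier first) (reversed rule for this group): Moreau (14 Mar 2007) before Obi (24 Aug 2011) before Greco (1 Jul 2013) before Oyelaran (5 Aug 2013).
Order: Marchetti, Sorensen, Salazar, Drummond, Moreau, Obi, Greco, Oyelaran, Sato.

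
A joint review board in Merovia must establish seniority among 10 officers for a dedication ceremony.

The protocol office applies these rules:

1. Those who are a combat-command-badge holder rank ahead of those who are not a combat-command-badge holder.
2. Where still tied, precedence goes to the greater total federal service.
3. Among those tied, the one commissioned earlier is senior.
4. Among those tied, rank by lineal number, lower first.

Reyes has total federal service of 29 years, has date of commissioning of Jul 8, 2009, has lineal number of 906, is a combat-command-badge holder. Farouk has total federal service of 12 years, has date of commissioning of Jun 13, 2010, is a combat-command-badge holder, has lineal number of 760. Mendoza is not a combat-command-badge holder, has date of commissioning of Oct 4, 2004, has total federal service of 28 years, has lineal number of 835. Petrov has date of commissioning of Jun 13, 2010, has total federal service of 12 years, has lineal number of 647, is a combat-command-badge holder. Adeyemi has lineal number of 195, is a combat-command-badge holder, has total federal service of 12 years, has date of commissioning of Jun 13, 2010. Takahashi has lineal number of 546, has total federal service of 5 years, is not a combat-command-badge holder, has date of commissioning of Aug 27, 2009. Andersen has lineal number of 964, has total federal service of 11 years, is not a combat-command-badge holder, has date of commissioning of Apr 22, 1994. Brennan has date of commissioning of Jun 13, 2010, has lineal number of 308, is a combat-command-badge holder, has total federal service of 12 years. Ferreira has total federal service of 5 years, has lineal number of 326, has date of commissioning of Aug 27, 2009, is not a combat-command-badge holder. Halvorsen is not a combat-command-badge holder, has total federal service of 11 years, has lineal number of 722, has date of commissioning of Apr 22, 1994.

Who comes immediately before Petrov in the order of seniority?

Brennan

By the first rule: Reyes, Adeyemi, Brennan, Petrov and Farouk (each a combat-command-badge holder); then Mendoza, Halvorsen, Andersen, Ferreira and Takahashi (each not a combat-command-badge holder).
Among Reyes, Adeyemi, Brennan, Petrov and Farouk, by total federal service (higher first): Reyes (29 years) before Adeyemi, Brennan, Petrov and Farouk (12 years).
Adeyemi, Brennan, Petrov and Farouk all have date of commissioning Jun 13, 2010, so the next rule applies.
Among Adeyemi, Brennan, Petrov and Farouk, by lineal number (lower first): Adeyemi (195) before Brennan (308) before Petrov (647) before Farouk (760).
Among Mendoza, Halvorsen, Andersen, Ferreira and Takahashi, by total federal service (higher first): Mendoza (28 years) before Halvorsen and Andersen (11 years) before Ferreira and Takahashi (5 years).
Halvorsen and Andersen both have date of commissioning Apr 22, 1994, so the next rule applies.
Among Halvorsen and Andersen, by lineal number (lower first): Halvorsen (722) before Andersen (964).
Ferreira and Takahashi both have date of commissioning Aug 27, 2009, so the next rule applies.
Among Ferreira and Takahashi, by lineal number (lower first): Ferreira (326) before Takahashi (546).
Order: Reyes, Adeyemi, Brennan, Petrov, Farouk, Mendoza, Halvorsen, Andersen, Ferreira, Takahashi.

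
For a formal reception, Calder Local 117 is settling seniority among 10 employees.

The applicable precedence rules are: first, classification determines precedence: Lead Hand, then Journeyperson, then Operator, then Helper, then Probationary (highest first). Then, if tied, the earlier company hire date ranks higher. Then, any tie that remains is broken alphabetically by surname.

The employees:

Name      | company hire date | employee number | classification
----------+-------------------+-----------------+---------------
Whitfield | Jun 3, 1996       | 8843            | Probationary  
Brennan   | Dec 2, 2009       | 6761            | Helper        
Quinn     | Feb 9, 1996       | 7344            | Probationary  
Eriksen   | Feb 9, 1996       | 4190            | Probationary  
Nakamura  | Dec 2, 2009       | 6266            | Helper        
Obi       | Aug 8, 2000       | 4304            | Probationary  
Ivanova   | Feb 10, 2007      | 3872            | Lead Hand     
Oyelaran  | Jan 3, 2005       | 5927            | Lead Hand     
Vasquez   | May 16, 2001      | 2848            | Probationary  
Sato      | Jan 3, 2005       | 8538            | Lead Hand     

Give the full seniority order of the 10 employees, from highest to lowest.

By classification: Oyelaran, Sato and Ivanova (Lead Hand); then Brennan and Nakamura (Helper); then Eriksen, Quinn, Whitfield, Obi and Vasquez (Probationary).
Among Oyelaran, Sato and Ivanova, by company hire date (earlier first): Oyelaran and Sato (Jan 3, 2005) before Ivanova (Feb 10, 2007).
Among Oyelaran and Sato, alphabetically by surname: Oyelaran before Sato.
Brennan and Nakamura both have company hire date Dec 2, 2009, so the next rule applies.
Among Brennan and Nakamura, alphabetically by surname: Brennan before Nakamura.
Among Eriksen, Quinn, Whitfield, Obi and Vasquez, by company hire date (earlier first): Eriksen and Quinn (Feb 9, 1996) before Whitfield (Jun 3, 1996) before Obi (Aug 8, 2000) before Vasquez (May 16, 2001).
Among Eriksen and Quinn, alphabetically by surname: Eriksen before Quinn.
Full order: Oyelaran, Sato, Ivanova, Brennan, Nakamura, Eriksen, Quinn, Whitfield, Obi, Vasquez.

Oyelaran, Sato, Ivanova, Brennan, Nakamura, Eriksen, Quinn, Whitfield, Obi, Vasquez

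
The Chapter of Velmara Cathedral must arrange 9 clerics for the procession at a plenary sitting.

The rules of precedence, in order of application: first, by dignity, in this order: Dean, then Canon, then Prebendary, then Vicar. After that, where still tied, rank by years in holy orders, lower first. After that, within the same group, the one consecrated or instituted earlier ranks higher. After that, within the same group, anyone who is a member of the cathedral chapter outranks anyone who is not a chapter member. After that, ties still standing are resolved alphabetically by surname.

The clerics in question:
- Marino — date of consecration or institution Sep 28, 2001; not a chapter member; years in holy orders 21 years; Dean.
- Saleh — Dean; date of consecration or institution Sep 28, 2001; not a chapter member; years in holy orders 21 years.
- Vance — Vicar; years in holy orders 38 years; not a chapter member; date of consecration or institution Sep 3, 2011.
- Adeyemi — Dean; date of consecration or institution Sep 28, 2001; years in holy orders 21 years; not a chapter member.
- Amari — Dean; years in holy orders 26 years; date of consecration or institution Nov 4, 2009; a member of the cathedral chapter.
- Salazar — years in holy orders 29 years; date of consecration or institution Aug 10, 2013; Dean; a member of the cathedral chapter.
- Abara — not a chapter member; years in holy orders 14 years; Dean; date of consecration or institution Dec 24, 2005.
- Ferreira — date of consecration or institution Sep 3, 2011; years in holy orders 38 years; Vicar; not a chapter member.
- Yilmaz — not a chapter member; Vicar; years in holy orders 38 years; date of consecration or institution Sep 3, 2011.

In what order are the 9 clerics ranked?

By dignity: Abara, Adeyemi, Marino, Saleh, Amari and Salazar (Dean); then Ferreira, Vance and Yilmaz (Vicar).
Among Abara, Adeyemi, Marino, Saleh, Amari and Salazar, by years in holy orders (lower first): Abara (14 years) before Adeyemi, Marino and Saleh (21 years) before Amari (26 years) before Salazar (29 years).
Adeyemi, Marino and Saleh all have date of consecration or institution Sep 28, 2001, so the next rule applies.
Adeyemi, Marino and Saleh are each not a chapter member, so the next rule applies.
Among Adeyemi, Marino and Saleh, alphabetically by surname: Adeyemi before Marino before Saleh.
Ferreira, Vance and Yilmaz all have years in holy orders 38 years, so the next rule applies.
Ferreira, Vance and Yilmaz all have date of consecration or institution Sep 3, 2011, so the next rule applies.
Ferreira, Vance and Yilmaz are each not a chapter member, so the next rule applies.
Among Ferreira, Vance and Yilmaz, alphabetically by surname: Ferreira before Vance before Yilmaz.
Full order: Abara, Adeyemi, Marino, Saleh, Amari, Salazar, Ferreira, Vance, Yilmaz.

Abara, Adeyemi, Marino, Saleh, Amari, Salazar, Ferreira, Vance, Yilmaz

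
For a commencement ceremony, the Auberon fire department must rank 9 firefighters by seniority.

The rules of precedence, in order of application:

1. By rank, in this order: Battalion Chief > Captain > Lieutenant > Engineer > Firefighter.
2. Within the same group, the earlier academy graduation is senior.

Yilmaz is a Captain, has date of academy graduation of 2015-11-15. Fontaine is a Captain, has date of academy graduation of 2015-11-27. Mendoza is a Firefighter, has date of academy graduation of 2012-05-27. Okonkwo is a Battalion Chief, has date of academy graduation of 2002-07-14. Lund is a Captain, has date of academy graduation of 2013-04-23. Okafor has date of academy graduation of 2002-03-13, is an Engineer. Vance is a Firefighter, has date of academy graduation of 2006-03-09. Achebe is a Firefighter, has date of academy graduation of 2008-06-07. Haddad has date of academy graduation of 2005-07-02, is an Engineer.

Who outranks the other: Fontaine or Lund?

By rank: Okonkwo (Battalion Chief); then Lund, Yilmaz and Fontaine (Captain); then Okafor and Haddad (Engineer); then Vance, Achebe and Mendoza (Firefighter).
Among Lund, Yilmaz and Fontaine, by date of academy graduation (earlier first): Lund (2013-04-23) before Yilmaz (2015-11-15) before Fontaine (2015-11-27).
Among Okafor and Haddad, by date of academy graduation (earlier first): Okafor (2002-03-13) before Haddad (2005-07-02).
Among Vance, Achebe and Mendoza, by date of academy graduation (earlier first): Vance (2006-03-09) before Achebe (2008-06-07) before Mendoza (2012-05-27).
So Lund takes precedence.

Lund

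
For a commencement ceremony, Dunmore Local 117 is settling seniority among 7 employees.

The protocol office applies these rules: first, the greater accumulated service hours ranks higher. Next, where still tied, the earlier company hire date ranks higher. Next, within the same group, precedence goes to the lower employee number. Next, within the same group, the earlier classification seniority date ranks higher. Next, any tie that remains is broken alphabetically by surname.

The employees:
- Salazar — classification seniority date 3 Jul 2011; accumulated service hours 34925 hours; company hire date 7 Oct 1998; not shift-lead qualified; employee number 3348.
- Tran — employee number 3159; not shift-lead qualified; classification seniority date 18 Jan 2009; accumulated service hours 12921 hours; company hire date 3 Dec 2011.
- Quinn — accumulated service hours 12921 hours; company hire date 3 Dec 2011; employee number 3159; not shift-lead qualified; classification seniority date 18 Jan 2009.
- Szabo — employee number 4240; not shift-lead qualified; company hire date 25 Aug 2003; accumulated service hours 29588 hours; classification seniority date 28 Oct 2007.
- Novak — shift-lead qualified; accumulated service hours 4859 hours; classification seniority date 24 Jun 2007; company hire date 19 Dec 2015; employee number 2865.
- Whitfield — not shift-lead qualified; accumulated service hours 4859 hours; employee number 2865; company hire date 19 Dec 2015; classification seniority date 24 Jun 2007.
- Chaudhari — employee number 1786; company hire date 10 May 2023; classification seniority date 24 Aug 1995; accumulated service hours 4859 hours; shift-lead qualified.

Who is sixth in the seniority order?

By accumulated service hours (higher first): Salazar (34925 hours); then Szabo (29588 hours); then Quinn and Tran (both 12921 hours); then Novak, Whitfield and Chaudhari (each 4859 hours).
Quinn and Tran both have company hire date 3 Dec 2011, so the next rule applies.
Quinn and Tran both have employee number 3159, so the next rule applies.
Quinn and Tran both have classification seniority date 18 Jan 2009, so the next rule applies.
Among Quinn and Tran, alphabetically by surname: Quinn before Tran.
Among Novak, Whitfield and Chaudhari, by company hire date (earlier first): Novak and Whitfield (19 Dec 2015) before Chaudhari (10 May 2023).
Novak and Whitfield both have employee number 2865, so the next rule applies.
Novak and Whitfield both have classification seniority date 24 Jun 2007, so the next rule applies.
Among Novak and Whitfield, alphabetically by surname: Novak before Whitfield.
Order: Salazar, Szabo, Quinn, Tran, Novak, Whitfield, Chaudhari.

Whitfield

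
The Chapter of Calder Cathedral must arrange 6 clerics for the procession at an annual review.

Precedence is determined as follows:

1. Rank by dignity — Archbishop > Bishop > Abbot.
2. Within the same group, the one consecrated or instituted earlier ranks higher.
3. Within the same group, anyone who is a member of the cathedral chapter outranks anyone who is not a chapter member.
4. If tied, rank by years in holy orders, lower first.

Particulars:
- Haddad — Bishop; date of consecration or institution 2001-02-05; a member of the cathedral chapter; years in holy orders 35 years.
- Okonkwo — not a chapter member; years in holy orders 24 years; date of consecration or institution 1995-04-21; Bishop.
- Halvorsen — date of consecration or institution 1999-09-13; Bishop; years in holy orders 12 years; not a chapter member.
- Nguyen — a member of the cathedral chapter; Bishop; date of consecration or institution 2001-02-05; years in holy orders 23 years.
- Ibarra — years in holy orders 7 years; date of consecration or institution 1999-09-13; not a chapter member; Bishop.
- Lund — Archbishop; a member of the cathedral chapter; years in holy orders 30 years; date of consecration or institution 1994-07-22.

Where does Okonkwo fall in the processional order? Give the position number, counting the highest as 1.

By dignity: Lund (Archbishop); then Okonkwo, Ibarra, Halvorsen, Nguyen and Haddad (Bishop).
Among Okonkwo, Ibarra, Halvorsen, Nguyen and Haddad, by date of consecration or institution (earlier first): Okonkwo (1995-04-21) before Ibarra and Halvorsen (1999-09-13) before Nguyen and Haddad (2001-02-05).
Ibarra and Halvorsen are each not a chapter member, so the next rule applies.
Among Ibarra and Halvorsen, by years in holy orders (lower first): Ibarra (7 years) before Halvorsen (12 years).
Nguyen and Haddad are each a member of the cathedral chapter, so the next rule applies.
Among Nguyen and Haddad, by years in holy orders (lower first): Nguyen (23 years) before Haddad (35 years).
Order: Lund, Okonkwo, Ibarra, Halvorsen, Nguyen, Haddad. So position 2.

2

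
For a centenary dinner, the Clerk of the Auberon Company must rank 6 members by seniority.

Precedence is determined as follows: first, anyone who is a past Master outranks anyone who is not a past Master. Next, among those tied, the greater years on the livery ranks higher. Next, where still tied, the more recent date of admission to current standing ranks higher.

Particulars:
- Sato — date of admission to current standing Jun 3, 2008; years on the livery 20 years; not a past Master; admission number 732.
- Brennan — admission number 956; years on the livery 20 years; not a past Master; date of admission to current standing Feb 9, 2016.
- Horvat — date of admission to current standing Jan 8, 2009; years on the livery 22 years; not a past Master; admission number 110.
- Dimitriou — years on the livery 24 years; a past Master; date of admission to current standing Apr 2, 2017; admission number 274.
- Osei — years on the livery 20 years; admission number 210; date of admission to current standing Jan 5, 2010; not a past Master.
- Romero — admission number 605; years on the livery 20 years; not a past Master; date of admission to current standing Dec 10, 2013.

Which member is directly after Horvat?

Brennan

By the first rule: Dimitriou (a past Master); then Horvat, Brennan, Romero, Osei and Sato (each not a past Master).
Among Horvat, Brennan, Romero, Osei and Sato, by years on the livery (higher first): Horvat (22 years) before Brennan, Romero, Osei and Sato (20 years).
Among Brennan, Romero, Osei and Sato, by date of admission to current standing (later first): Brennan (Feb 9, 2016) before Romero (Dec 10, 2013) before Osei (Jan 5, 2010) before Sato (Jun 3, 2008).
Order: Dimitriou, Horvat, Brennan, Romero, Osei, Sato.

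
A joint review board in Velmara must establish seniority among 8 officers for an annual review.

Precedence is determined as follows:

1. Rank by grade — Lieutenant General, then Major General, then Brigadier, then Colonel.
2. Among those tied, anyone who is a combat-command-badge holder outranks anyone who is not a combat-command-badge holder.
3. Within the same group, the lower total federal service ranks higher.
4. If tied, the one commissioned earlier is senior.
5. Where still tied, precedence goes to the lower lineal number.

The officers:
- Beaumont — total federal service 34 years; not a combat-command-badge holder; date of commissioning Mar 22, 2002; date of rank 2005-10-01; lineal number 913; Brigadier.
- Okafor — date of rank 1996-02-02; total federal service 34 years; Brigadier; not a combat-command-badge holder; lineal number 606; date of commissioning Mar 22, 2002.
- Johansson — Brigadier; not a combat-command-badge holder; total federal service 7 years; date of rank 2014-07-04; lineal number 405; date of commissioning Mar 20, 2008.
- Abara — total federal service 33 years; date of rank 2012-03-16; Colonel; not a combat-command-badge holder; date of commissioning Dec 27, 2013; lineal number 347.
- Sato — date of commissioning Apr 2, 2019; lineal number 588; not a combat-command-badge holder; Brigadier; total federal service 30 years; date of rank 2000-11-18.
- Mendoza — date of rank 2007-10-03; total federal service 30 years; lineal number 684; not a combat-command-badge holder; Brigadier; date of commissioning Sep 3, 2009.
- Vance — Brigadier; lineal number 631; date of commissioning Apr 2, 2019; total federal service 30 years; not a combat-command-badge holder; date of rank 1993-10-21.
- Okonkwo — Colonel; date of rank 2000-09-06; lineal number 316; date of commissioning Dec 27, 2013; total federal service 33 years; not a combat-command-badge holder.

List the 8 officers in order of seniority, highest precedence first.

Johansson, Mendoza, Sato, Vance, Okafor, Beaumont, Okonkwo, Abara

By grade: Johansson, Mendoza, Sato, Vance, Okafor and Beaumont (Brigadier); then Okonkwo and Abara (Colonel).
Johansson, Mendoza, Sato, Vance, Okafor and Beaumont are each not a combat-command-badge holder, so the next rule applies.
Among Johansson, Mendoza, Sato, Vance, Okafor and Beaumont, by total federal service (lower first): Johansson (7 years) before Mendoza, Sato and Vance (30 years) before Okafor and Beaumont (34 years).
Among Mendoza, Sato and Vance, by date of commissioning (earlier first): Mendoza (Sep 3, 2009) before Sato and Vance (Apr 2, 2019).
Among Sato and Vance, by lineal number (lower first): Sato (588) before Vance (631).
Okafor and Beaumont both have date of commissioning Mar 22, 2002, so the next rule applies.
Among Okafor and Beaumont, by lineal number (lower first): Okafor (606) before Beaumont (913).
Okonkwo and Abara are each not a combat-command-badge holder, so the next rule applies.
Okonkwo and Abara both have total federal service 33 years, so the next rule applies.
Okonkwo and Abara both have date of commissioning Dec 27, 2013, so the next rule applies.
Among Okonkwo and Abara, by lineal number (lower first): Okonkwo (316) before Abara (347).
Full order: Johansson, Mendoza, Sato, Vance, Okafor, Beaumont, Okonkwo, Abara.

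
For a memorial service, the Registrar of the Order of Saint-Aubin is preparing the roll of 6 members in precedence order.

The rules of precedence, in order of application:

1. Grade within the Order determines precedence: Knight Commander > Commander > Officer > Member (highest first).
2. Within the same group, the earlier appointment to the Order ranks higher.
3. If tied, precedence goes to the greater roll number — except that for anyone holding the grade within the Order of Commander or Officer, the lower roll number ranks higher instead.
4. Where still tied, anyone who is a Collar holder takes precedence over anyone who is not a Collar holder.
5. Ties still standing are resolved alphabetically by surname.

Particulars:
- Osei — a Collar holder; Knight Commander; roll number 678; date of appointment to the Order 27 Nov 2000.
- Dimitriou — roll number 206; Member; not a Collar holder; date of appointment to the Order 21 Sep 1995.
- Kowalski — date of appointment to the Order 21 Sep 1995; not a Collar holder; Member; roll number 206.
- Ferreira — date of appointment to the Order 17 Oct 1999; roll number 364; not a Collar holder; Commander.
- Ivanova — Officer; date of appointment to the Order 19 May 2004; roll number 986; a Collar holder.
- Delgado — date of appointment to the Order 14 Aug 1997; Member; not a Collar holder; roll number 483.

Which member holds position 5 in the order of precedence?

Kowalski

By grade within the Order: Osei (Knight Commander); then Ferreira (Commander); then Ivanova (Officer); then Dimitriou, Kowalski and Delgado (Member).
Among Dimitriou, Kowalski and Delgado, by date of appointment to the Order (earlier first): Dimitriou and Kowalski (21 Sep 1995) before Delgado (14 Aug 1997).
Dimitriou and Kowalski both have roll number 206, so the next rule applies.
Dimitriou and Kowalski are each not a Collar holder, so the next rule applies.
Among Dimitriou and Kowalski, alphabetically by surname: Dimitriou before Kowalski.
Order: Osei, Ferreira, Ivanova, Dimitriou, Kowalski, Delgado.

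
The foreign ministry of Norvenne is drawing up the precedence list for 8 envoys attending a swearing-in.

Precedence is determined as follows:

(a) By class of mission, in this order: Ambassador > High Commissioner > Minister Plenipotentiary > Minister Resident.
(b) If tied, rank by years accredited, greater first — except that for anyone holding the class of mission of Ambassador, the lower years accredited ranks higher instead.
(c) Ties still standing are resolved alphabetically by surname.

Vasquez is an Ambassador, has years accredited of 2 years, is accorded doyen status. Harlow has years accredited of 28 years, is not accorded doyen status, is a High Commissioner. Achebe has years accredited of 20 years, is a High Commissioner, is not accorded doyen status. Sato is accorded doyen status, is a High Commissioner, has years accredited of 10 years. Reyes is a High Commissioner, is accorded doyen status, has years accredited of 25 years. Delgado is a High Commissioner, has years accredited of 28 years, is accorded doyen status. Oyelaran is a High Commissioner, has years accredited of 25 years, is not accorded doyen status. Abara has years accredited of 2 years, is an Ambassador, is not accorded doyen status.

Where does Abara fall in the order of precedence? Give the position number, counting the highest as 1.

1

By class of mission: Abara and Vasquez (Ambassador); then Delgado, Harlow, Oyelaran, Reyes, Achebe and Sato (High Commissioner).
Abara and Vasquez both have years accredited 2 years, so the next rule applies.
Among Abara and Vasquez, alphabetically by surname: Abara before Vasquez.
Among Delgado, Harlow, Oyelaran, Reyes, Achebe and Sato, by years accredited (higher first): Delgado and Harlow (28 years) before Oyelaran and Reyes (25 years) before Achebe (20 years) before Sato (10 years).
Among Delgado and Harlow, alphabetically by surname: Delgado before Harlow.
Among Oyelaran and Reyes, alphabetically by surname: Oyelaran before Reyes.
Order: Abara, Vasquez, Delgado, Harlow, Oyelaran, Reyes, Achebe, Sato. So position 1.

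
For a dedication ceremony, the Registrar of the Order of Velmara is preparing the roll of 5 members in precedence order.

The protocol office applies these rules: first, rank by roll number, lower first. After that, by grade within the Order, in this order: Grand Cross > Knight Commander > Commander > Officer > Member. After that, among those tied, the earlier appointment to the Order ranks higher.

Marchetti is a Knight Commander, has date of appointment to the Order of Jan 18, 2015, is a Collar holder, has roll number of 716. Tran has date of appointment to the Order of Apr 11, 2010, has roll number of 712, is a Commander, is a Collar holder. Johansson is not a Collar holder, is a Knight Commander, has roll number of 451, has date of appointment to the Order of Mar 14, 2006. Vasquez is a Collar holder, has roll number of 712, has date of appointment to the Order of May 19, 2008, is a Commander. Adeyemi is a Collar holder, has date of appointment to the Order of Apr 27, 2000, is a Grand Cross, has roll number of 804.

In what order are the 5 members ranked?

By roll number (lower first): Johansson (451); then Vasquez and Tran (both 712); then Marchetti (716); then Adeyemi (804).
Vasquez and Tran are each Commander, so the next rule applies.
Among Vasquez and Tran, by date of appointment to the Order (earlier first): Vasquez (May 19, 2008) before Tran (Apr 11, 2010).
Full order: Johansson, Vasquez, Tran, Marchetti, Adeyemi.

Johansson, Vasquez, Tran, Marchetti, Adeyemi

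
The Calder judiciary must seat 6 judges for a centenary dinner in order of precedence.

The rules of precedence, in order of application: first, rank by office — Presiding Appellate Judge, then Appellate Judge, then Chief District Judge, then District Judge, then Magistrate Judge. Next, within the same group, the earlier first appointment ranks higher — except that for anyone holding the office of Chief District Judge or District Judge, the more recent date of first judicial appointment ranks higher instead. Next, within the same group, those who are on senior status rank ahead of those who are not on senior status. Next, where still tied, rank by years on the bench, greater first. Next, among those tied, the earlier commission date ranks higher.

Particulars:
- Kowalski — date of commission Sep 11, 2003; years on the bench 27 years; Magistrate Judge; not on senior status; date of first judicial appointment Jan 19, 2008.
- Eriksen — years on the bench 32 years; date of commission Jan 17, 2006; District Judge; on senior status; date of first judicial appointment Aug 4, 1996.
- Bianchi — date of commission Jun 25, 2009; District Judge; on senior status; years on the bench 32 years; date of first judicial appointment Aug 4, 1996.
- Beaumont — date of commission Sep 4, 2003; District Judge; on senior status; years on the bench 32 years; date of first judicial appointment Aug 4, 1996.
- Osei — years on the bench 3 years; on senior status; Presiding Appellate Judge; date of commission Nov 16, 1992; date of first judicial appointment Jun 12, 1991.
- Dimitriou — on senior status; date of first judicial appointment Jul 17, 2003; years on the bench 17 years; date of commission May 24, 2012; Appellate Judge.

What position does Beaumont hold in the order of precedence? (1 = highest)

3

By office: Osei (Presiding Appellate Judge); then Dimitriou (Appellate Judge); then Beaumont, Eriksen and Bianchi (District Judge); then Kowalski (Magistrate Judge).
Beaumont, Eriksen and Bianchi all have date of first judicial appointment Aug 4, 1996, so the next rule applies.
Beaumont, Eriksen and Bianchi are each on senior status, so the next rule applies.
Beaumont, Eriksen and Bianchi all have years on the bench 32 years, so the next rule applies.
Among Beaumont, Eriksen and Bianchi, by date of commission (earlier first): Beaumont (Sep 4, 2003) before Eriksen (Jan 17, 2006) before Bianchi (Jun 25, 2009).
Order: Osei, Dimitriou, Beaumont, Eriksen, Bianchi, Kowalski. So position 3.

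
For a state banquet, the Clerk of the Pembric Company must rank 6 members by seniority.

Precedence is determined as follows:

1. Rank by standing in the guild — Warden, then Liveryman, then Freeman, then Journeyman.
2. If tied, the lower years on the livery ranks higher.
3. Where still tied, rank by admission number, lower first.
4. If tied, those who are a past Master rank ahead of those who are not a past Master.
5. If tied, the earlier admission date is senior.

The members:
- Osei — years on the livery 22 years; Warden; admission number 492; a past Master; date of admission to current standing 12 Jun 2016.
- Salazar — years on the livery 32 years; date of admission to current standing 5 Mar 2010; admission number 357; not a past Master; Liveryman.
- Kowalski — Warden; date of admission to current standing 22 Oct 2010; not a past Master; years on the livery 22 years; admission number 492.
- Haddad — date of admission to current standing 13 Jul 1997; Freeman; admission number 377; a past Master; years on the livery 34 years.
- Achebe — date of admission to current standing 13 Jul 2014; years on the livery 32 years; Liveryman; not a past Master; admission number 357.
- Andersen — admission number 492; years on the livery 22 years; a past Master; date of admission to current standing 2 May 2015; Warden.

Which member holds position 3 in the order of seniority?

Kowalski

By standing in the guild: Andersen, Osei and Kowalski (Warden); then Salazar and Achebe (Liveryman); then Haddad (Freeman).
Andersen, Osei and Kowalski all have years on the livery 22 years, so the next rule applies.
Andersen, Osei and Kowalski all have admission number 492, so the next rule applies.
Among Andersen, Osei and Kowalski, a past Master before not a past Master: Andersen and Osei (a past Master) before Kowalski (not a past Master).
Among Andersen and Osei, by date of admission to current standing (earlier first): Andersen (2 May 2015) before Osei (12 Jun 2016).
Salazar and Achebe both have years on the livery 32 years, so the next rule applies.
Salazar and Achebe both have admission number 357, so the next rule applies.
Salazar and Achebe are each not a past Master, so the next rule applies.
Among Salazar and Achebe, by date of admission to current standing (earlier first): Salazar (5 Mar 2010) before Achebe (13 Jul 2014).
Order: Andersen, Osei, Kowalski, Salazar, Achebe, Haddad.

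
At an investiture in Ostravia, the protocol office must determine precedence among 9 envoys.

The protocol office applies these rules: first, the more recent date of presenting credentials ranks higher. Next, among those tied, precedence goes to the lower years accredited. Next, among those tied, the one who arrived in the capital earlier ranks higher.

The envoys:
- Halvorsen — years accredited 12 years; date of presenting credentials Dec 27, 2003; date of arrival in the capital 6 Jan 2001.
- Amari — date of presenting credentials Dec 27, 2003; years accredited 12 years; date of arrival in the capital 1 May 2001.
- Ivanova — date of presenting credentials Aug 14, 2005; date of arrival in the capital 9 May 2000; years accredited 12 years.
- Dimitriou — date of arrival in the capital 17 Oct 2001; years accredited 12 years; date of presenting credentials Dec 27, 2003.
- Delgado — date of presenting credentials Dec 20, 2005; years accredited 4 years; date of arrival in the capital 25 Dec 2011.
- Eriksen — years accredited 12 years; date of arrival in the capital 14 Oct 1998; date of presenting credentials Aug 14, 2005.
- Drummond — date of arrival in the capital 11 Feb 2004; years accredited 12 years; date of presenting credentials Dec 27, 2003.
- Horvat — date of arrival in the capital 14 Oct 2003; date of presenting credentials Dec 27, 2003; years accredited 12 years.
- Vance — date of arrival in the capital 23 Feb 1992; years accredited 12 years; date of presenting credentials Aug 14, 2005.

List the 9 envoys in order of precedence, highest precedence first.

Delgado, Vance, Eriksen, Ivanova, Halvorsen, Amari, Dimitriou, Horvat, Drummond

By date of presenting credentials (later first): Delgado (Dec 20, 2005); then Vance, Eriksen and Ivanova (each Aug 14, 2005); then Halvorsen, Amari, Dimitriou, Horvat and Drummond (each Dec 27, 2003).
Vance, Eriksen and Ivanova all have years accredited 12 years, so the next rule applies.
Among Vance, Eriksen and Ivanova, by date of arrival in the capital (earlier first): Vance (23 Feb 1992) before Eriksen (14 Oct 1998) before Ivanova (9 May 2000).
Halvorsen, Amari, Dimitriou, Horvat and Drummond all have years accredited 12 years, so the next rule applies.
Among Halvorsen, Amari, Dimitriou, Horvat and Drummond, by date of arrival in the capital (earlier first): Halvorsen (6 Jan 2001) before Amari (1 May 2001) before Dimitriou (17 Oct 2001) before Horvat (14 Oct 2003) before Drummond (11 Feb 2004).
Full order: Delgado, Vance, Eriksen, Ivanova, Halvorsen, Amari, Dimitriou, Horvat, Drummond.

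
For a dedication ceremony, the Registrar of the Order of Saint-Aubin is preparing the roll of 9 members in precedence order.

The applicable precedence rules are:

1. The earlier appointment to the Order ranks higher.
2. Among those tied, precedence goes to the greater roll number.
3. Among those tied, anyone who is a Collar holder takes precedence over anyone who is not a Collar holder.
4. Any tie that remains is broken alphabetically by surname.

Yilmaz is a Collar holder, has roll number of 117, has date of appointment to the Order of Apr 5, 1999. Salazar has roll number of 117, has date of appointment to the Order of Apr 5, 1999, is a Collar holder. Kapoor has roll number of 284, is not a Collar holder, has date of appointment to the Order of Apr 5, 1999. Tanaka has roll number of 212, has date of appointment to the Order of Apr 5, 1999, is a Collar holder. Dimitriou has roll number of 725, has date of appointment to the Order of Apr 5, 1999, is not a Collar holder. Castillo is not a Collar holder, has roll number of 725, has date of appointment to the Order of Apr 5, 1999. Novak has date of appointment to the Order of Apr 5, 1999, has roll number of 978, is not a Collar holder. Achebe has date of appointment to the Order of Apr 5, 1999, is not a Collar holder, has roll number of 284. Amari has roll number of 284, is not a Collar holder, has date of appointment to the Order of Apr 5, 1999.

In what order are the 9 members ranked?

Novak, Castillo, Dimitriou, Achebe, Amari, Kapoor, Tanaka, Salazar, Yilmaz

By date of appointment to the Order (earlier first): Novak, Castillo, Dimitriou, Achebe, Amari, Kapoor, Tanaka, Salazar and Yilmaz (each Apr 5, 1999).
Among Novak, Castillo, Dimitriou, Achebe, Amari, Kapoor, Tanaka, Salazar and Yilmaz, by roll number (higher first): Novak (978) before Castillo and Dimitriou (725) before Achebe, Amari and Kapoor (284) before Tanaka (212) before Salazar and Yilmaz (117).
Castillo and Dimitriou are each not a Collar holder, so the next rule applies.
Among Castillo and Dimitriou, alphabetically by surname: Castillo before Dimitriou.
Achebe, Amari and Kapoor are each not a Collar holder, so the next rule applies.
Among Achebe, Amari and Kapoor, alphabetically by surname: Achebe before Amari before Kapoor.
Salazar and Yilmaz are each a Collar holder, so the next rule applies.
Among Salazar and Yilmaz, alphabetically by surname: Salazar before Yilmaz.
Full order: Novak, Castillo, Dimitriou, Achebe, Amari, Kapoor, Tanaka, Salazar, Yilmaz.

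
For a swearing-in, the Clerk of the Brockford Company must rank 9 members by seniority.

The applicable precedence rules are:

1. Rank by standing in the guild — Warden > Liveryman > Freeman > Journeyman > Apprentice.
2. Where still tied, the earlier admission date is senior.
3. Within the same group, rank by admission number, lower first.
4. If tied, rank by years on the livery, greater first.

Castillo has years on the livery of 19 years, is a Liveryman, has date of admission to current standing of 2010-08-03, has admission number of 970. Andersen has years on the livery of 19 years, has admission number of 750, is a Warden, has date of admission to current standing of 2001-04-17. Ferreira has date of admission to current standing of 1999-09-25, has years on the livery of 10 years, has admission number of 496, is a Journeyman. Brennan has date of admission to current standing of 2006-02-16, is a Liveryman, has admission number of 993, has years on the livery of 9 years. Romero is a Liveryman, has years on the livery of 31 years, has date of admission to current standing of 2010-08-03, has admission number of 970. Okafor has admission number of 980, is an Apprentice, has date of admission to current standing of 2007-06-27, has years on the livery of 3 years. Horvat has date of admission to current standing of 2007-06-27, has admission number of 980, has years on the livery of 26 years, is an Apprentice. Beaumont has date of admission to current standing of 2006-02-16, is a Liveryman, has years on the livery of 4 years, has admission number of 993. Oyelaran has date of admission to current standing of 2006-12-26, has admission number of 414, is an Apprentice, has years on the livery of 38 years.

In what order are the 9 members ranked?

By standing in the guild: Andersen (Warden); then Brennan, Beaumont, Romero and Castillo (Liveryman); then Ferreira (Journeyman); then Oyelaran, Horvat and Okafor (Apprentice).
Among Brennan, Beaumont, Romero and Castillo, by date of admission to current standing (earlier first): Brennan and Beaumont (2006-02-16) before Romero and Castillo (2010-08-03).
Brennan and Beaumont both have admission number 993, so the next rule applies.
Among Brennan and Beaumont, by years on the livery (higher first): Brennan (9 years) before Beaumont (4 years).
Romero and Castillo both have admission number 970, so the next rule applies.
Among Romero and Castillo, by years on the livery (higher first): Romero (31 years) before Castillo (19 years).
Among Oyelaran, Horvat and Okafor, by date of admission to current standing (earlier first): Oyelaran (2006-12-26) before Horvat and Okafor (2007-06-27).
Horvat and Okafor both have admission number 980, so the next rule applies.
Among Horvat and Okafor, by years on the livery (higher first): Horvat (26 years) before Okafor (3 years).
Full order: Andersen, Brennan, Beaumont, Romero, Castillo, Ferreira, Oyelaran, Horvat, Okafor.

Andersen, Brennan, Beaumont, Romero, Castillo, Ferreira, Oyelaran, Horvat, Okafor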